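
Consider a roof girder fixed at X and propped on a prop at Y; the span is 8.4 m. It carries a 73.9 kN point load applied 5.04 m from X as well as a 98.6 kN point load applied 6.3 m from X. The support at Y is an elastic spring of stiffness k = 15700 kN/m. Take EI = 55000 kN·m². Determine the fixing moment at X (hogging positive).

M_X = 215.2 kN·m

Remove the prop at Y; the released (primary) structure is a cantilever built in at X.
Downward deflection at the released point Y due to the loads:
  point load 73.9 at a = 5.04: Pa²(3L − a)/(6EI) = 6307/EI
  point load 98.6 at a = 6.3: Pa²(3L − a)/(6EI) = 12327/EI
  δ_0 = 18635/EI
Flexibility coefficient — unit upward force at Y: δ_{YY} = L³/(3EI) = 197.6/EI.
With EI = 55000 kN·m²: δ_0 = 0.33881 m and δ_{YY} = 0.003592 m/kN.
Compatibility — the spring shortens by R_Y/k under the reaction it provides: δ_0 − R_Y·δ_{YY} = R_Y/k. With 1/k = 0.000064 m/kN, R_Y = δ_0 / (δ_{YY} + 1/k) = 0.33881 / (0.003592 + 0.000064) = 92.68 kN.
Moment equilibrium about X: M_X = Σ(load moments about X) − R_Y·L = 993.6 − 92.68×8.4 = 215.2 kN·m.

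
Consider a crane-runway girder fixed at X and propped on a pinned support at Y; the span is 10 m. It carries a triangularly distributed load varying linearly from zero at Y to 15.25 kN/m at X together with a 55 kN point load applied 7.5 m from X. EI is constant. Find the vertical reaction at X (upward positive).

R_X = 81.2 kN

Release the roller at Y. Primary structure: cantilever fixed at X.
Deflection at Y on the released cantilever, summing each load's contribution:
  triangular load, peak 15.25 at the fixed end: w₀L⁴/(30EI) = 5083/EI
  point load 55 at a = 7.5: Pa²(3L − a)/(6EI) = 11602/EI
  δ_0 = 16685/EI
Flexibility coefficient — unit upward force at Y: δ_{YY} = L³/(3EI) = 333.3/EI.
The prop prevents deflection at Y: R_Y = δ_0/δ_{YY} = 16685/333.3 = 50.05 kN.
Vertical equilibrium: R_X = ΣP − R_Y = 131.2 − 50.05 = 81.2 kN.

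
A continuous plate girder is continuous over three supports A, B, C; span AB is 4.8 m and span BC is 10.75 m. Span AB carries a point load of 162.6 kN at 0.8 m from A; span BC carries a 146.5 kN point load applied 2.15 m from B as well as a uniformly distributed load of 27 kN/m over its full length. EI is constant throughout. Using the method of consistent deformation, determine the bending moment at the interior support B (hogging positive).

Release continuity at B by inserting a hinge; the redundant is the internal moment M_B. The primary structure is two simply-supported spans AB and BC.
End slopes at the hinge B, treating each span as simply supported:
  span AB: point load 162.6 at a = 0.8: Pab(L + a)/(6LEI) = 101.2/EI
  span BC: point load 146.5 at a = 2.15: Pab(L + b)/(6LEI) = 812.6/EI
  span BC: UDL 27: wL³/(24EI) = 1398/EI
  relative rotation θ_0 = (101.2 + 2210)/EI = 2311/EI
A unit hogging moment at B produces rotation L₁/(3EI) + L₂/(3EI) = 5.183/EI.
Slope continuity at B: θ_0 = M_B·5.183/EI, so M_B = 2311/5.183 = 445.9 kN·m (hogging).

M_B = 445.9 kN·m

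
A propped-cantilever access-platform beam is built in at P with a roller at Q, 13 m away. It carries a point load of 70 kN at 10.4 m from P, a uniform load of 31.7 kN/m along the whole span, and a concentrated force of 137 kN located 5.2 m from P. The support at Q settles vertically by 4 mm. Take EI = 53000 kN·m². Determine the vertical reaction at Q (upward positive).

Choose R_Q as the redundant. The primary structure is the cantilever fixed at P.
Downward deflection at the released point Q due to the loads:
  point load 70 at a = 10.4: Pa²(3L − a)/(6EI) = 36089/EI
  UDL 31.7: wL⁴/(8EI) = 113173/EI
  point load 137 at a = 5.2: Pa²(3L − a)/(6EI) = 20869/EI
  δ_0 = 170131/EI
Flexibility coefficient — unit upward force at Q: δ_{QQ} = L³/(3EI) = 732.3/EI.
With EI = 53000 kN·m²: δ_0 = 3.21 m and δ_{QQ} = 0.013818 m/kN.
Compatibility — the beam at Q must follow the support down by 0.004 m: δ_0 − R_Q·δ_{QQ} = 0.004, so R_Q = (3.21 − 0.004)/0.013818 = 232 kN.

R_Q = 232 kN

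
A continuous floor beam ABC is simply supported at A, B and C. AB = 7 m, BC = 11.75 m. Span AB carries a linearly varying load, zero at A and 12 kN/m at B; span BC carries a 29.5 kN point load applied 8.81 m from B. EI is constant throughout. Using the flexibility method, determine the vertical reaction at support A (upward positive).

Take M_B as the redundant. Released structure: two simple spans AB and BC with a hinge at B.
End slopes at the hinge B, treating each span as simply supported:
  span AB: triangular load, peak 12: w₀L³/(45EI) = 91.47/EI
  span BC: point load 29.5 at a = 8.81: Pab(L + b)/(6LEI) = 159.2/EI
  relative rotation θ_0 = (91.47 + 159.2)/EI = 250.7/EI
A unit hogging moment at B produces rotation L₁/(3EI) + L₂/(3EI) = 6.25/EI.
Compatibility: M_B·(L₁+L₂)/(3EI) = θ_0, giving M_B = 40.11 kN·m (hogging).
Span AB, ΣM about A with M_B applied at B: R_B^{AB}·7 = 196 + 40.11, so R_B^{AB} = 33.73 kN and R_A = 42 − 33.73 = 8.27 kN.

R_A = 8.27 kN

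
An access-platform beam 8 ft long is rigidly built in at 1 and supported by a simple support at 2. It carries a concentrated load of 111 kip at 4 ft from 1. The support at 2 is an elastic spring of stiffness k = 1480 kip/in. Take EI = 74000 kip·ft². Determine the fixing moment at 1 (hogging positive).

Remove the prop at 2; the released (primary) structure is a cantilever built in at 1.
Free-end deflection of the primary structure under the applied loading (downward +):
  point load 111 at a = 4: Pa²(3L − a)/(6EI) = 5920/EI
Flexibility coefficient — unit upward force at 2: δ_{22} = L³/(3EI) = 170.7/EI.
With EI = 74000 kip·ft²: δ_0 = 0.08 ft and δ_{22} = 0.002306 ft/kip.
Compatibility — the spring shortens by R_2/k under the reaction it provides: δ_0 − R_2·δ_{22} = R_2/k. With 1/k = 1/(1480×12) ft/kip = 0.000056 ft/kip, R_2 = δ_0 / (δ_{22} + 1/k) = 0.08 / (0.002306 + 0.000056) = 33.86 kip.
Moment equilibrium about 1: M_1 = Σ(load moments about 1) − R_2·L = 444 − 33.86×8 = 173.1 kip·ft.

M_1 = 173.1 kip·ft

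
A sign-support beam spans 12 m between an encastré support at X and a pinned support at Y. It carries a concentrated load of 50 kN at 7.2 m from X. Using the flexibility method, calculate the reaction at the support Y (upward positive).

R_Y = 21.6 kN

Release the roller at Y. Primary structure: cantilever fixed at X.
Free-end deflection of the primary structure under the applied loading (downward +):
  point load 50 at a = 7.2: Pa²(3L − a)/(6EI) = 12442/EI
Tip deflection under a unit load at Y: L³/(3EI) = 576/EI.
Compatibility at Y: δ_0 − R_Y·δ_{YY} = 0, so R_Y = 12442/576 = 21.6 kN.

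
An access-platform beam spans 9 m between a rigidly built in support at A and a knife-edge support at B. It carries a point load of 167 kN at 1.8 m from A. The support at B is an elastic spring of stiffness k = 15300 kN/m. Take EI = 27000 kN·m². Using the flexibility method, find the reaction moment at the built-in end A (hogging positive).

M_A = 217 kN·m

Release the roller at B. Primary structure: cantilever fixed at A.
Deflection at B on the released cantilever, summing each load's contribution:
  point load 167 at a = 1.8: Pa²(3L − a)/(6EI) = 2273/EI
Tip deflection under a unit load at B: L³/(3EI) = 243/EI.
With EI = 27000 kN·m²: δ_0 = 0.084168 m and δ_{BB} = 0.009 m/kN.
Compatibility — the spring shortens by R_B/k under the reaction it provides: δ_0 − R_B·δ_{BB} = R_B/k. With 1/k = 0.000065 m/kN, R_B = δ_0 / (δ_{BB} + 1/k) = 0.084168 / (0.009 + 0.000065) = 9.285 kN.
Moment equilibrium about A: M_A = Σ(load moments about A) − R_B·L = 300.6 − 9.285×9 = 217 kN·m.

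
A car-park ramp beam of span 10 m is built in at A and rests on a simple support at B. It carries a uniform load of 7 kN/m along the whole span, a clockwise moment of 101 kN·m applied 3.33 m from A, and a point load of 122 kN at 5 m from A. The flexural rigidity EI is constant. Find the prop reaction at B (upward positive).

R_B = 72.78 kN

Choose R_B as the redundant. The primary structure is the cantilever fixed at A.
Deflection at B on the released cantilever, summing each load's contribution:
  UDL 7: wL⁴/(8EI) = 8750/EI
  clockwise couple 101 at a = 3.33: M₀a(2L − a)/(2EI) = 2803/EI
  point load 122 at a = 5: Pa²(3L − a)/(6EI) = 12708/EI
  δ_0 = 24262/EI
Tip deflection under a unit load at B: L³/(3EI) = 333.3/EI.
Compatibility at B: δ_0 − R_B·δ_{BB} = 0, so R_B = 24262/333.3 = 72.78 kN.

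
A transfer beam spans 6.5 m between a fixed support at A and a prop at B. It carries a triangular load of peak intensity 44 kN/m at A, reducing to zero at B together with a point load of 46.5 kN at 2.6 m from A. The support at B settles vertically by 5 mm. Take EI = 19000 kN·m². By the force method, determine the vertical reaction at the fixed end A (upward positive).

R_A = 152.3 kN

Remove the prop at B; the released (primary) structure is a cantilever built in at A.
Downward deflection at the released point B due to the loads:
  triangular load, peak 44 at the fixed end: w₀L⁴/(30EI) = 2618/EI
  point load 46.5 at a = 2.6: Pa²(3L − a)/(6EI) = 885.4/EI
  δ_0 = 3503/EI
Flexibility coefficient — unit upward force at B: δ_{BB} = L³/(3EI) = 91.54/EI.
With EI = 19000 kN·m²: δ_0 = 0.18439 m and δ_{BB} = 0.004818 m/kN.
Compatibility — the beam at B must follow the support down by 0.005 m: δ_0 − R_B·δ_{BB} = 0.005, so R_B = (0.18439 − 0.005)/0.004818 = 37.23 kN.
Vertical equilibrium: R_A = ΣP − R_B = 189.5 − 37.23 = 152.3 kN.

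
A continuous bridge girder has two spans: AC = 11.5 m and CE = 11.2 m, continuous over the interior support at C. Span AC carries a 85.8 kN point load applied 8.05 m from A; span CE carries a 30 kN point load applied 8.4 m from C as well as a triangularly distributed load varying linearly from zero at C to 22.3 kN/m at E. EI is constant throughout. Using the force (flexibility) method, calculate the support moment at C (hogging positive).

M_C = 189.2 kN·m

Insert a hinge at C; M_C is the redundant, and each span becomes simply supported.
End slopes at the hinge C, treating each span as simply supported:
  span AC: point load 85.8 at a = 8.05: Pab(L + a)/(6LEI) = 675.1/EI
  span CE: point load 30 at a = 8.4: Pab(L + b)/(6LEI) = 147/EI
  span CE: triangular load, peak 22.3: 7w₀L³/(360EI) = 609.2/EI
  relative rotation θ_0 = (675.1 + 756.2)/EI = 1431/EI
A unit hogging moment at C produces rotation L₁/(3EI) + L₂/(3EI) = 7.567/EI.
Compatibility: M_C·(L₁+L₂)/(3EI) = θ_0, giving M_C = 189.2 kN·m (hogging).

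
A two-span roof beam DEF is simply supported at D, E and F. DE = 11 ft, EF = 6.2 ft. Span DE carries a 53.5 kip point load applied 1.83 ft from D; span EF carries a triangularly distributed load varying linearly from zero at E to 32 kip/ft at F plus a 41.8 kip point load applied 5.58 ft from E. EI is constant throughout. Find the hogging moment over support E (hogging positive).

Release continuity at E by inserting a hinge; the redundant is the internal moment M_E. The primary structure is two simply-supported spans DE and EF.
Discontinuity in slope at E on the released structure — sum the simple-span end rotations:
  span DE: point load 53.5 at a = 1.83: Pab(L + a)/(6LEI) = 174.5/EI
  span EF: triangular load, peak 32: 7w₀L³/(360EI) = 148.3/EI
  span EF: point load 41.8 at a = 5.58: Pab(L + b)/(6LEI) = 26.51/EI
  relative rotation θ_0 = (174.5 + 174.8)/EI = 349.3/EI
A unit hogging moment at E produces rotation L₁/(3EI) + L₂/(3EI) = 5.733/EI.
Compatibility: M_E·(L₁+L₂)/(3EI) = θ_0, giving M_E = 60.93 kip·ft (hogging).

M_E = 60.93 kip·ft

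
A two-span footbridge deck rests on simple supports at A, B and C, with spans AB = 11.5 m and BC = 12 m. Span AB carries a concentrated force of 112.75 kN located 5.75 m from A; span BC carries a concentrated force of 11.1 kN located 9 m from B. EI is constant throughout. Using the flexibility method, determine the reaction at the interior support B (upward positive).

R_B = 80.77 kN

Take M_B as the redundant. Released structure: two simple spans AB and BC with a hinge at B.
Rotations at B on the released spans (each span's end-slope, ×1/EI):
  span AB: point load 112.75 at a = 5.75: Pab(L + a)/(6LEI) = 931.9/EI
  span BC: point load 11.1 at a = 9: Pab(L + b)/(6LEI) = 62.44/EI
  relative rotation θ_0 = (931.9 + 62.44)/EI = 994.4/EI
A unit hogging moment at B produces rotation L₁/(3EI) + L₂/(3EI) = 7.833/EI.
Compatibility: M_B·(L₁+L₂)/(3EI) = θ_0, giving M_B = 126.9 kN·m (hogging).
Span AB, ΣM about A with M_B applied at B: R_B^{AB}·11.5 = 648.3 + 126.9, so R_B^{AB} = 67.41 kN and R_A = 112.8 − 67.41 = 45.34 kN.
Span BC, ΣM about C: R_B^{BC}·12 = 33.3 + 126.9, so R_B^{BC} = 13.35 kN and R_C = 11.1 − 13.35 = -2.254 kN.
R_B = 67.41 + 13.35 = 80.77 kN.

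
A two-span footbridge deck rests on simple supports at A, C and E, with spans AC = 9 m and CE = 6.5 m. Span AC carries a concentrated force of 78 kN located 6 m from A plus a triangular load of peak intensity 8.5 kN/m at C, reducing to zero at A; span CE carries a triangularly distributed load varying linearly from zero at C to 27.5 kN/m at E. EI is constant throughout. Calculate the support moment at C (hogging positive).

M_C = 130.6 kN·m

Take M_C as the redundant. Released structure: two simple spans AC and CE with a hinge at C.
Discontinuity in slope at C on the released structure — sum the simple-span end rotations:
  span AC: point load 78 at a = 6: Pab(L + a)/(6LEI) = 390/EI
  span AC: triangular load, peak 8.5: w₀L³/(45EI) = 137.7/EI
  span CE: triangular load, peak 27.5: 7w₀L³/(360EI) = 146.8/EI
  relative rotation θ_0 = (527.7 + 146.8)/EI = 674.5/EI
A unit hogging moment at C produces rotation L₁/(3EI) + L₂/(3EI) = 5.167/EI.
Compatibility: M_C·(L₁+L₂)/(3EI) = θ_0, giving M_C = 130.6 kN·m (hogging).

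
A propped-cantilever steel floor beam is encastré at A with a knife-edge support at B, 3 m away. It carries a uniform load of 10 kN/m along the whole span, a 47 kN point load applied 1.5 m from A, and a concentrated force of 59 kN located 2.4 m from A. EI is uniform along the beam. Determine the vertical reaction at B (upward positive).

Take the reaction at B as the redundant and release it; the primary structure is a cantilever fixed at A.
Downward deflection at the released point B due to the loads:
  UDL 10: wL⁴/(8EI) = 101.2/EI
  point load 47 at a = 1.5: Pa²(3L − a)/(6EI) = 132.2/EI
  point load 59 at a = 2.4: Pa²(3L − a)/(6EI) = 373.8/EI
  δ_0 = 607.3/EI
Tip deflection under a unit load at B: L³/(3EI) = 9/EI.
Compatibility at B: δ_0 − R_B·δ_{BB} = 0, so R_B = 607.3/9 = 67.47 kN.

R_B = 67.47 kN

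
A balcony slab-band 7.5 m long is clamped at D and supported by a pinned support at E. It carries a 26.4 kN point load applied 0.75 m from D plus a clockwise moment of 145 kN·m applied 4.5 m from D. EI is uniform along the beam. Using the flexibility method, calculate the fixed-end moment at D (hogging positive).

M_D = -20.77 kN·m

Release the roller at E. Primary structure: cantilever fixed at D.
Downward deflection at the released point E due to the loads:
  point load 26.4 at a = 0.75: Pa²(3L − a)/(6EI) = 53.83/EI
  clockwise couple 145 at a = 4.5: M₀a(2L − a)/(2EI) = 3426/EI
  δ_0 = 3479/EI
Tip deflection under a unit load at E: L³/(3EI) = 140.6/EI.
Compatibility at E: δ_0 − R_E·δ_{EE} = 0, so R_E = 3479/140.6 = 24.74 kN.
Moment equilibrium about D: M_D = Σ(load moments about D) − R_E·L = 164.8 − 24.74×7.5 = -20.77 kN·m.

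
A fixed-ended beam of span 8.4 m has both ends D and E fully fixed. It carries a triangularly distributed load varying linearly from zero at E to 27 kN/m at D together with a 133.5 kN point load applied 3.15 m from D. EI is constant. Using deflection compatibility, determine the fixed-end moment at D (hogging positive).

Release both end moments; the primary structure is a simply-supported span DE with redundants M_D and M_E.
End rotations of the released simple span under the applied load (×1/EI):
  at D: triangular load, peak 27: w₀L³/(45EI) = 355.6/EI
  at E: triangular load, peak 27: 7w₀L³/(360EI) = 311.2/EI
  at D: point load 133.5 at a = 3.15: Pab(L + b)/(6LEI) = 597.9/EI
  at E: point load 133.5 at a = 3.15: Pab(L + a)/(6LEI) = 505.9/EI
  θ_D0 = 953.6/EI,  θ_E0 = 817.1/EI
Flexibility coefficients: a unit moment at one end gives L/(3EI) there and L/(6EI) at the far end, so f₁₁ = f₂₂ = 2.8/EI and f₁₂ = f₂₁ = 1.4/EI.
Compatibility — zero rotation at each built-in end:
  2.8 M_D + 1.4 M_E = 953.6
  1.4 M_D + 2.8 M_E = 817.1
Solving the pair gives M_D = 259.5 kN·m and M_E = 162.1 kN·m (hogging).

M_D = 259.5 kN·m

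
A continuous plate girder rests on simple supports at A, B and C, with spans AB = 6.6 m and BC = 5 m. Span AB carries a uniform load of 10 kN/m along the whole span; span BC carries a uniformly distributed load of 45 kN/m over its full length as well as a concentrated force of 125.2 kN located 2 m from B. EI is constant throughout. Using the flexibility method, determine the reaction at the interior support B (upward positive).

Release continuity at B by inserting a hinge; the redundant is the internal moment M_B. The primary structure is two simply-supported spans AB and BC.
Discontinuity in slope at B on the released structure — sum the simple-span end rotations:
  span AB: UDL 10: wL³/(24EI) = 119.8/EI
  span BC: UDL 45: wL³/(24EI) = 234.4/EI
  span BC: point load 125.2 at a = 2: Pab(L + b)/(6LEI) = 200.3/EI
  relative rotation θ_0 = (119.8 + 434.7)/EI = 554.5/EI
A unit hogging moment at B produces rotation L₁/(3EI) + L₂/(3EI) = 3.867/EI.
Slope continuity at B: θ_0 = M_B·3.867/EI, so M_B = 554.5/3.867 = 143.4 kN·m (hogging).
Span AB, ΣM about A with M_B applied at B: R_B^{AB}·6.6 = 217.8 + 143.4, so R_B^{AB} = 54.73 kN and R_A = 66 − 54.73 = 11.27 kN.
Span BC, ΣM about C: R_B^{BC}·5 = 938.1 + 143.4, so R_B^{BC} = 216.3 kN and R_C = 350.2 − 216.3 = 133.9 kN.
R_B = 54.73 + 216.3 = 271 kN.

R_B = 271 kN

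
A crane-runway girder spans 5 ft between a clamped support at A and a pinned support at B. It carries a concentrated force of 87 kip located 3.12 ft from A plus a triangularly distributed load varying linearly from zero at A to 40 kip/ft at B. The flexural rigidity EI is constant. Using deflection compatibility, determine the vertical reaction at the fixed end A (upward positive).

Take the reaction at B as the redundant and release it; the primary structure is a cantilever fixed at A.
Deflection at B on the released cantilever, summing each load's contribution:
  point load 87 at a = 3.12: Pa²(3L − a)/(6EI) = 1677/EI
  triangular load, peak 40 at the free end: 11w₀L⁴/(120EI) = 2292/EI
  δ_0 = 3969/EI
Flexibility coefficient — unit upward force at B: δ_{BB} = L³/(3EI) = 41.67/EI.
Compatibility at B: δ_0 − R_B·δ_{BB} = 0, so R_B = 3969/41.67 = 95.24 kip.
Vertical equilibrium: R_A = ΣP − R_B = 187 − 95.24 = 91.76 kip.

R_A = 91.76 kip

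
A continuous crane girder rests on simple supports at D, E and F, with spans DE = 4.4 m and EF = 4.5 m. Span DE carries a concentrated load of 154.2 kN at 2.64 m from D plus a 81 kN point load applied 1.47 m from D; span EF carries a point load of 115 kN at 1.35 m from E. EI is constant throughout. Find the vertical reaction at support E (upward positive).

Take M_E as the redundant. Released structure: two simple spans DE and EF with a hinge at E.
End slopes at the hinge E, treating each span as simply supported:
  span DE: point load 154.2 at a = 2.64: Pab(L + a)/(6LEI) = 191.1/EI
  span DE: point load 81 at a = 1.47: Pab(L + a)/(6LEI) = 77.57/EI
  span EF: point load 115 at a = 1.35: Pab(L + b)/(6LEI) = 138.6/EI
  relative rotation θ_0 = (268.6 + 138.6)/EI = 407.2/EI
A unit hogging moment at E produces rotation L₁/(3EI) + L₂/(3EI) = 2.967/EI.
Compatibility: M_E·(L₁+L₂)/(3EI) = θ_0, giving M_E = 137.3 kN·m (hogging).
Span DE, ΣM about D with M_E applied at E: R_E^{DE}·4.4 = 526.2 + 137.3, so R_E^{DE} = 150.8 kN and R_D = 235.2 − 150.8 = 84.42 kN.
Span EF, ΣM about F: R_E^{EF}·4.5 = 362.2 + 137.3, so R_E^{EF} = 111 kN and R_F = 115 − 111 = 3.999 kN.
R_E = 150.8 + 111 = 261.8 kN.

R_E = 261.8 kN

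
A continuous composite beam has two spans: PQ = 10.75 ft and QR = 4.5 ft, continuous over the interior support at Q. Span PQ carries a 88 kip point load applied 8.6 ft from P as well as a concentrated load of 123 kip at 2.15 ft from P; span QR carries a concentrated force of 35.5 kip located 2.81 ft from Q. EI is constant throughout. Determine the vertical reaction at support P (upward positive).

Insert a hinge at Q; M_Q is the redundant, and each span becomes simply supported.
Discontinuity in slope at Q on the released structure — sum the simple-span end rotations:
  span PQ: point load 88 at a = 8.6: Pab(L + a)/(6LEI) = 488.1/EI
  span PQ: point load 123 at a = 2.15: Pab(L + a)/(6LEI) = 454.9/EI
  span QR: point load 35.5 at a = 2.81: Pab(L + b)/(6LEI) = 38.65/EI
  relative rotation θ_0 = (943 + 38.65)/EI = 981.6/EI
A unit hogging moment at Q produces rotation L₁/(3EI) + L₂/(3EI) = 5.083/EI.
Compatibility: M_Q·(L₁+L₂)/(3EI) = θ_0, giving M_Q = 193.1 kip·ft (hogging).
Span PQ, ΣM about P with M_Q applied at Q: R_Q^{PQ}·10.75 = 1021 + 193.1, so R_Q^{PQ} = 113 kip and R_P = 211 − 113 = 98.04 kip.

R_P = 98.04 kip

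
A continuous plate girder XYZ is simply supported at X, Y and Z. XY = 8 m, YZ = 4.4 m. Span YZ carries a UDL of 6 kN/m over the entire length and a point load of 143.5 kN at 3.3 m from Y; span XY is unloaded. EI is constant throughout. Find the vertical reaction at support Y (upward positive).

R_Y = 60.14 kN

Release continuity at Y by inserting a hinge; the redundant is the internal moment M_Y. The primary structure is two simply-supported spans XY and YZ.
Rotations at Y on the released spans (each span's end-slope, ×1/EI):
  span YZ: UDL 6: wL³/(24EI) = 21.3/EI
  span YZ: point load 143.5 at a = 3.3: Pab(L + b)/(6LEI) = 108.5/EI
  relative rotation θ_0 = (0 + 129.8)/EI = 129.8/EI
A unit hogging moment at Y produces rotation L₁/(3EI) + L₂/(3EI) = 4.133/EI.
Slope continuity at Y: θ_0 = M_Y·4.133/EI, so M_Y = 129.8/4.133 = 31.41 kN·m (hogging).
Span XY, ΣM about X with M_Y applied at Y: R_Y^{XY}·8 = 0 + 31.41, so R_Y^{XY} = 3.926 kN and R_X = 0 − 3.926 = -3.926 kN.
Span YZ, ΣM about Z: R_Y^{YZ}·4.4 = 215.9 + 31.41, so R_Y^{YZ} = 56.21 kN and R_Z = 169.9 − 56.21 = 113.7 kN.
R_Y = 3.926 + 56.21 = 60.14 kN.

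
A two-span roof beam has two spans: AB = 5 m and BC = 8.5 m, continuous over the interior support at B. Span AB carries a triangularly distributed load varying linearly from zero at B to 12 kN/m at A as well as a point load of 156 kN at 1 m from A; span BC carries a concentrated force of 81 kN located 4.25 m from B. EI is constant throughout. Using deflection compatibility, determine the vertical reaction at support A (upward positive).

Release continuity at B by inserting a hinge; the redundant is the internal moment M_B. The primary structure is two simply-supported spans AB and BC.
Rotations at B on the released spans (each span's end-slope, ×1/EI):
  span AB: triangular load, peak 12: 7w₀L³/(360EI) = 29.17/EI
  span AB: point load 156 at a = 1: Pab(L + a)/(6LEI) = 124.8/EI
  span BC: point load 81 at a = 4.25: Pab(L + b)/(6LEI) = 365.8/EI
  relative rotation θ_0 = (154 + 365.8)/EI = 519.7/EI
A unit hogging moment at B produces rotation L₁/(3EI) + L₂/(3EI) = 4.5/EI.
Compatibility: M_B·(L₁+L₂)/(3EI) = θ_0, giving M_B = 115.5 kN·m (hogging).
Span AB, ΣM about A with M_B applied at B: R_B^{AB}·5 = 206 + 115.5, so R_B^{AB} = 64.3 kN and R_A = 186 − 64.3 = 121.7 kN.

R_A = 121.7 kN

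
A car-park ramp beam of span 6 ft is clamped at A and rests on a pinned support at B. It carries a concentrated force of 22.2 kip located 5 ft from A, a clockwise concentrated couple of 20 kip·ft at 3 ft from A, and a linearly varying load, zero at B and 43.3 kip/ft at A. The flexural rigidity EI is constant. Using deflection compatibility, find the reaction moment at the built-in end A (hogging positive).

Take the reaction at B as the redundant and release it; the primary structure is a cantilever fixed at A.
Free-end deflection of the primary structure under the applied loading (downward +):
  point load 22.2 at a = 5: Pa²(3L − a)/(6EI) = 1202/EI
  clockwise couple 20 at a = 3: M₀a(2L − a)/(2EI) = 270/EI
  triangular load, peak 43.3 at the fixed end: w₀L⁴/(30EI) = 1871/EI
  δ_0 = 3343/EI
Flexibility coefficient — unit upward force at B: δ_{BB} = L³/(3EI) = 72/EI.
The prop prevents deflection at B: R_B = δ_0/δ_{BB} = 3343/72 = 46.43 kip.
Moment equilibrium about A: M_A = Σ(load moments about A) − R_B·L = 390.8 − 46.43×6 = 112.2 kip·ft.

M_A = 112.2 kip·ft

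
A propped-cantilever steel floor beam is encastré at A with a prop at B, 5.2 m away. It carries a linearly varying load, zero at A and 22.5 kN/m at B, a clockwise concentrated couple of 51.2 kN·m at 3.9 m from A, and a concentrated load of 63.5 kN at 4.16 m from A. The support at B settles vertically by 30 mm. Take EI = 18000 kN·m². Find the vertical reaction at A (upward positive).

Release the roller at B. Primary structure: cantilever fixed at A.
Primary-structure tip deflection at B by superposition:
  triangular load, peak 22.5 at the free end: 11w₀L⁴/(120EI) = 1508/EI
  clockwise couple 51.2 at a = 3.9: M₀a(2L − a)/(2EI) = 649/EI
  point load 63.5 at a = 4.16: Pa²(3L − a)/(6EI) = 2095/EI
  δ_0 = 4252/EI
Tip deflection under a unit load at B: L³/(3EI) = 46.87/EI.
With EI = 18000 kN·m²: δ_0 = 0.23623 m and δ_{BB} = 0.002604 m/kN.
Compatibility — the beam at B must follow the support down by 0.03 m: δ_0 − R_B·δ_{BB} = 0.03, so R_B = (0.23623 − 0.03)/0.002604 = 79.2 kN.
Vertical equilibrium: R_A = ΣP − R_B = 122 − 79.2 = 42.8 kN.

R_A = 42.8 kN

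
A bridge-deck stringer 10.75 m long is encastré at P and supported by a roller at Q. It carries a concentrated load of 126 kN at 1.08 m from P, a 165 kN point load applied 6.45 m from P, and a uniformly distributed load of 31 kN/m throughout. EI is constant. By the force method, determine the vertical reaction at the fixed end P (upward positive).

Remove the prop at Q; the released (primary) structure is a cantilever built in at P.
Free-end deflection of the primary structure under the applied loading (downward +):
  point load 126 at a = 1.08: Pa²(3L − a)/(6EI) = 763.5/EI
  point load 165 at a = 6.45: Pa²(3L − a)/(6EI) = 29517/EI
  UDL 31: wL⁴/(8EI) = 51749/EI
  δ_0 = 82030/EI
Tip deflection under a unit load at Q: L³/(3EI) = 414.1/EI.
Compatibility at Q: δ_0 − R_Q·δ_{QQ} = 0, so R_Q = 82030/414.1 = 198.1 kN.
Vertical equilibrium: R_P = ΣP − R_Q = 624.2 − 198.1 = 426.2 kN.

R_P = 426.2 kN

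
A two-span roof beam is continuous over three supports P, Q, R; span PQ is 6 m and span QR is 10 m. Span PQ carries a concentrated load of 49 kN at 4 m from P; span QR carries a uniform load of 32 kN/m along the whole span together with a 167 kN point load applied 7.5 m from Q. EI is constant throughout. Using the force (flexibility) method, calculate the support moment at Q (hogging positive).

Take M_Q as the redundant. Released structure: two simple spans PQ and QR with a hinge at Q.
Rotations at Q on the released spans (each span's end-slope, ×1/EI):
  span PQ: point load 49 at a = 4: Pab(L + a)/(6LEI) = 108.9/EI
  span QR: UDL 32: wL³/(24EI) = 1333/EI
  span QR: point load 167 at a = 7.5: Pab(L + b)/(6LEI) = 652.3/EI
  relative rotation θ_0 = (108.9 + 1986)/EI = 2095/EI
A unit hogging moment at Q produces rotation L₁/(3EI) + L₂/(3EI) = 5.333/EI.
Slope continuity at Q: θ_0 = M_Q·5.333/EI, so M_Q = 2095/5.333 = 392.7 kN·m (hogging).

M_Q = 392.7 kN·m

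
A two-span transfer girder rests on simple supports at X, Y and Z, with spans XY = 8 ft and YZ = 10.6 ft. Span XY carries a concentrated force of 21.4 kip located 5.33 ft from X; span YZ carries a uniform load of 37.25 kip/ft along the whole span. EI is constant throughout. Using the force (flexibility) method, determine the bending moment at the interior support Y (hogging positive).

Release continuity at Y by inserting a hinge; the redundant is the internal moment M_Y. The primary structure is two simply-supported spans XY and YZ.
Rotations at Y on the released spans (each span's end-slope, ×1/EI):
  span XY: point load 21.4 at a = 5.33: Pab(L + a)/(6LEI) = 84.57/EI
  span YZ: UDL 37.25: wL³/(24EI) = 1849/EI
  relative rotation θ_0 = (84.57 + 1849)/EI = 1933/EI
A unit hogging moment at Y produces rotation L₁/(3EI) + L₂/(3EI) = 6.2/EI.
Slope continuity at Y: θ_0 = M_Y·6.2/EI, so M_Y = 1933/6.2 = 311.8 kip·ft (hogging).

M_Y = 311.8 kip·ft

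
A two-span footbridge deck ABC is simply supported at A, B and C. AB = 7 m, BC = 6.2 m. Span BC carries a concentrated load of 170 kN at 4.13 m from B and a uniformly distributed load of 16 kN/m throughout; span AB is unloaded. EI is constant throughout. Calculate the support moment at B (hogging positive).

M_B = 109.5 kN·m

Release continuity at B by inserting a hinge; the redundant is the internal moment M_B. The primary structure is two simply-supported spans AB and BC.
Discontinuity in slope at B on the released structure — sum the simple-span end rotations:
  span BC: point load 170 at a = 4.13: Pab(L + b)/(6LEI) = 323.1/EI
  span BC: UDL 16: wL³/(24EI) = 158.9/EI
  relative rotation θ_0 = (0 + 482)/EI = 482/EI
A unit hogging moment at B produces rotation L₁/(3EI) + L₂/(3EI) = 4.4/EI.
Slope continuity at B: θ_0 = M_B·4.4/EI, so M_B = 482/4.4 = 109.5 kN·m (hogging).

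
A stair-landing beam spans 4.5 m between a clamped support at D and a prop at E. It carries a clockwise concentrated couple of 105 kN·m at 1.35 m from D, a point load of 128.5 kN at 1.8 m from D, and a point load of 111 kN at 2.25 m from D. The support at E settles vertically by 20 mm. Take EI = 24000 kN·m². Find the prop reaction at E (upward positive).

R_E = 63.46 kN

Choose R_E as the redundant. The primary structure is the cantilever fixed at D.
Primary-structure tip deflection at E by superposition:
  clockwise couple 105 at a = 1.35: M₀a(2L − a)/(2EI) = 542.2/EI
  point load 128.5 at a = 1.8: Pa²(3L − a)/(6EI) = 811.9/EI
  point load 111 at a = 2.25: Pa²(3L − a)/(6EI) = 1054/EI
  δ_0 = 2408/EI
Tip deflection under a unit load at E: L³/(3EI) = 30.38/EI.
With EI = 24000 kN·m²: δ_0 = 0.10032 m and δ_{EE} = 0.001266 m/kN.
Compatibility — the beam at E must follow the support down by 0.02 m: δ_0 − R_E·δ_{EE} = 0.02, so R_E = (0.10032 − 0.02)/0.001266 = 63.46 kN.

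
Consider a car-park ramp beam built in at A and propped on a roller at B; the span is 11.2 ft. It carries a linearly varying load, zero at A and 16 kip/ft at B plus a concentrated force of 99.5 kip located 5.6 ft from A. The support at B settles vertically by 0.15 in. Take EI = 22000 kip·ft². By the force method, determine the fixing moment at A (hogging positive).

Remove the prop at B; the released (primary) structure is a cantilever built in at A.
Free-end deflection of the primary structure under the applied loading (downward +):
  triangular load, peak 16 at the free end: 11w₀L⁴/(120EI) = 23078/EI
  point load 99.5 at a = 5.6: Pa²(3L − a)/(6EI) = 14561/EI
  δ_0 = 37640/EI
Flexibility coefficient — unit upward force at B: δ_{BB} = L³/(3EI) = 468.3/EI.
With EI = 22000 kip·ft²: δ_0 = 1.7109 ft and δ_{BB} = 0.021287 ft/kip.
Compatibility — the beam at B must follow the support down by 0.0125 ft: δ_0 − R_B·δ_{BB} = 0.0125, so R_B = (1.7109 − 0.0125)/0.021287 = 79.79 kip.
Moment equilibrium about A: M_A = Σ(load moments about A) − R_B·L = 1226 − 79.79×11.2 = 332.6 kip·ft.

M_A = 332.6 kip·ft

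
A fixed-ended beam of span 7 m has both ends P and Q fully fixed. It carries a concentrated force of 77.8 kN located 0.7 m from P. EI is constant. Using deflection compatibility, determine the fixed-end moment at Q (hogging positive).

M_Q = 4.901 kN·m

Release both end moments; the primary structure is a simply-supported span PQ with redundants M_P and M_Q.
End rotations of the released simple span under the applied load (×1/EI):
  at P: point load 77.8 at a = 0.7: Pab(L + b)/(6LEI) = 108.6/EI
  at Q: point load 77.8 at a = 0.7: Pab(L + a)/(6LEI) = 62.9/EI
  θ_P0 = 108.6/EI,  θ_Q0 = 62.9/EI
Flexibility coefficients: a unit moment at one end gives L/(3EI) there and L/(6EI) at the far end, so f₁₁ = f₂₂ = 2.333/EI and f₁₂ = f₂₁ = 1.167/EI.
Compatibility — zero rotation at each built-in end:
  2.333 M_P + 1.167 M_Q = 108.6
  1.167 M_P + 2.333 M_Q = 62.9
Solving the pair gives M_P = 44.11 kN·m and M_Q = 4.901 kN·m (hogging).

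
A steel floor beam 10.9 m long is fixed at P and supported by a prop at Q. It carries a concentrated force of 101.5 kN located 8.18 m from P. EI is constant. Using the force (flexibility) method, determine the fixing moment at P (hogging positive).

Release the roller at Q. Primary structure: cantilever fixed at P.
Deflection at Q on the released cantilever, summing each load's contribution:
  point load 101.5 at a = 8.18: Pa²(3L − a)/(6EI) = 27755/EI
Flexibility coefficient — unit upward force at Q: δ_{QQ} = L³/(3EI) = 431.7/EI.
Compatibility at Q: δ_0 − R_Q·δ_{QQ} = 0, so R_Q = 27755/431.7 = 64.3 kN.
Moment equilibrium about P: M_P = Σ(load moments about P) − R_Q·L = 830.3 − 64.3×10.9 = 129.4 kN·m.

M_P = 129.4 kN·m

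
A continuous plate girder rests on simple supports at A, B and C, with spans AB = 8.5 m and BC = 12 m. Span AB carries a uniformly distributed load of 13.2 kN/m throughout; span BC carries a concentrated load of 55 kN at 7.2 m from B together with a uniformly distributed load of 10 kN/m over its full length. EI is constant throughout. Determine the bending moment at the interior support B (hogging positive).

M_B = 219.7 kN·m

Insert a hinge at B; M_B is the redundant, and each span becomes simply supported.
Discontinuity in slope at B on the released structure — sum the simple-span end rotations:
  span AB: UDL 13.2: wL³/(24EI) = 337.8/EI
  span BC: point load 55 at a = 7.2: Pab(L + b)/(6LEI) = 443.5/EI
  span BC: UDL 10: wL³/(24EI) = 720/EI
  relative rotation θ_0 = (337.8 + 1164)/EI = 1501/EI
A unit hogging moment at B produces rotation L₁/(3EI) + L₂/(3EI) = 6.833/EI.
Compatibility: M_B·(L₁+L₂)/(3EI) = θ_0, giving M_B = 219.7 kN·m (hogging).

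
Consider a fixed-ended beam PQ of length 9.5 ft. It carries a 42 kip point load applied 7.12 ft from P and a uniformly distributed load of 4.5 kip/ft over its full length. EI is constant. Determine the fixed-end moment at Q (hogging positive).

M_Q = 89.99 kip·ft

Take the two fixed-end moments M_P, M_Q as redundants; the released structure is the simple span PQ.
Simple-span end rotations at P and Q under the given loads:
  at P: point load 42 at a = 7.12: Pab(L + b)/(6LEI) = 148.3/EI
  at Q: point load 42 at a = 7.12: Pab(L + a)/(6LEI) = 207.5/EI
  at P: UDL 4.5: wL³/(24EI) = 160.8/EI
  at Q: UDL 4.5: wL³/(24EI) = 160.8/EI
  θ_P0 = 309.1/EI,  θ_Q0 = 368.3/EI
Flexibility coefficients: a unit moment at one end gives L/(3EI) there and L/(6EI) at the far end, so f₁₁ = f₂₂ = 3.167/EI and f₁₂ = f₂₁ = 1.583/EI.
Compatibility — zero rotation at each built-in end:
  3.167 M_P + 1.583 M_Q = 309.1
  1.583 M_P + 3.167 M_Q = 368.3
Solving the pair gives M_P = 52.61 kip·ft and M_Q = 89.99 kip·ft (hogging).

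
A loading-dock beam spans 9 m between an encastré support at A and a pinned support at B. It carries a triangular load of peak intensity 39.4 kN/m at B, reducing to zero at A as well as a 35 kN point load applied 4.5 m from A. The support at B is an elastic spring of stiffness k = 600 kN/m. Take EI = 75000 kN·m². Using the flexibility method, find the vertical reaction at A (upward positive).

R_A = 140.7 kN

Take the reaction at B as the redundant and release it; the primary structure is a cantilever fixed at A.
Downward deflection at the released point B due to the loads:
  triangular load, peak 39.4 at the free end: 11w₀L⁴/(120EI) = 23696/EI
  point load 35 at a = 4.5: Pa²(3L − a)/(6EI) = 2658/EI
  δ_0 = 26354/EI
Tip deflection under a unit load at B: L³/(3EI) = 243/EI.
With EI = 75000 kN·m²: δ_0 = 0.35139 m and δ_{BB} = 0.00324 m/kN.
Compatibility — the spring shortens by R_B/k under the reaction it provides: δ_0 − R_B·δ_{BB} = R_B/k. With 1/k = 0.001667 m/kN, R_B = δ_0 / (δ_{BB} + 1/k) = 0.35139 / (0.00324 + 0.001667) = 71.61 kN.
Vertical equilibrium: R_A = ΣP − R_B = 212.3 − 71.61 = 140.7 kN.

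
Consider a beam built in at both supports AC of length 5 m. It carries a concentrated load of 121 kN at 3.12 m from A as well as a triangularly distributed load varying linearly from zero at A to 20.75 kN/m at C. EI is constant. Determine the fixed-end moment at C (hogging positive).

Take the two fixed-end moments M_A, M_C as redundants; the released structure is the simple span AC.
Simple-span end rotations at A and C under the given loads:
  at A: point load 121 at a = 3.12: Pab(L + b)/(6LEI) = 162.8/EI
  at C: point load 121 at a = 3.12: Pab(L + a)/(6LEI) = 192.1/EI
  at A: triangular load, peak 20.75: 7w₀L³/(360EI) = 50.43/EI
  at C: triangular load, peak 20.75: w₀L³/(45EI) = 57.64/EI
  θ_A0 = 213.2/EI,  θ_C0 = 249.7/EI
Flexibility coefficients: a unit moment at one end gives L/(3EI) there and L/(6EI) at the far end, so f₁₁ = f₂₂ = 1.667/EI and f₁₂ = f₂₁ = 0.8333/EI.
Compatibility — zero rotation at each built-in end:
  1.667 M_A + 0.8333 M_C = 213.2
  0.8333 M_A + 1.667 M_C = 249.7
Solving the pair gives M_A = 70.66 kN·m and M_C = 114.5 kN·m (hogging).

M_C = 114.5 kN·m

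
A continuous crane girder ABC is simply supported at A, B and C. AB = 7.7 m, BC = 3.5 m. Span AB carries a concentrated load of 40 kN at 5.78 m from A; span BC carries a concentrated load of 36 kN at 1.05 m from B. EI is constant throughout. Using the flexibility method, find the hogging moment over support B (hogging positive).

Insert a hinge at B; M_B is the redundant, and each span becomes simply supported.
Discontinuity in slope at B on the released structure — sum the simple-span end rotations:
  span AB: point load 40 at a = 5.78: Pab(L + a)/(6LEI) = 129.5/EI
  span BC: point load 36 at a = 1.05: Pab(L + b)/(6LEI) = 26.24/EI
  relative rotation θ_0 = (129.5 + 26.24)/EI = 155.8/EI
A unit hogging moment at B produces rotation L₁/(3EI) + L₂/(3EI) = 3.733/EI.
Slope continuity at B: θ_0 = M_B·3.733/EI, so M_B = 155.8/3.733 = 41.72 kN·m (hogging).

M_B = 41.72 kN·m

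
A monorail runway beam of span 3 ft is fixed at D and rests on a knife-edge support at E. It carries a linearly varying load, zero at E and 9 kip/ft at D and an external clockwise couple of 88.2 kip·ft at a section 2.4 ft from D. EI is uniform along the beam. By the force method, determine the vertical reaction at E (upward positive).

R_E = 45.04 kip

Release the roller at E. Primary structure: cantilever fixed at D.
Downward deflection at the released point E due to the loads:
  triangular load, peak 9 at the fixed end: w₀L⁴/(30EI) = 24.3/EI
  clockwise couple 88.2 at a = 2.4: M₀a(2L − a)/(2EI) = 381/EI
  δ_0 = 405.3/EI
Tip deflection under a unit load at E: L³/(3EI) = 9/EI.
The prop prevents deflection at E: R_E = δ_0/δ_{EE} = 405.3/9 = 45.04 kip.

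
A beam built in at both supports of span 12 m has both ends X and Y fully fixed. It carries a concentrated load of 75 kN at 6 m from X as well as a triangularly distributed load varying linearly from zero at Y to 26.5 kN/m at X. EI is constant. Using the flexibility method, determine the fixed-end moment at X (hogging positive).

M_X = 303.3 kN·m

Release both end moments; the primary structure is a simply-supported span XY with redundants M_X and M_Y.
Simple-span end rotations at X and Y under the given loads:
  at X: point load 75 at a = 6: Pab(L + b)/(6LEI) = 675/EI
  at Y: point load 75 at a = 6: Pab(L + a)/(6LEI) = 675/EI
  at X: triangular load, peak 26.5: w₀L³/(45EI) = 1018/EI
  at Y: triangular load, peak 26.5: 7w₀L³/(360EI) = 890.4/EI
  θ_X0 = 1693/EI,  θ_Y0 = 1565/EI
Flexibility coefficients: a unit moment at one end gives L/(3EI) there and L/(6EI) at the far end, so f₁₁ = f₂₂ = 4/EI and f₁₂ = f₂₁ = 2/EI.
Compatibility — zero rotation at each built-in end:
  4 M_X + 2 M_Y = 1693
  2 M_X + 4 M_Y = 1565
Solving the pair gives M_X = 303.3 kN·m and M_Y = 239.7 kN·m (hogging).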